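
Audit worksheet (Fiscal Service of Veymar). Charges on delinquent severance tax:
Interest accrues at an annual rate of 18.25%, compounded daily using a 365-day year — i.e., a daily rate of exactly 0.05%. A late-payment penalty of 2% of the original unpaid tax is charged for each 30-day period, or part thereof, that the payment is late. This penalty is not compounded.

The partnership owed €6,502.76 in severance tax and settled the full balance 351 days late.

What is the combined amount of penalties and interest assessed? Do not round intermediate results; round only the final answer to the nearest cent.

€2,807.82

Penalty periods: ⌈351/30⌉ = 12; penalty = 12 × 2% × €6,502.76 = €1,560.66…
Interest: €6,502.76 × ((1 + 0.0005)^351 − 1) = €6,502.76 × 0.19178972… = €1,247.1625…
Penalties + interest = €1,560.6624 + €1,247.1625… = €2,807.82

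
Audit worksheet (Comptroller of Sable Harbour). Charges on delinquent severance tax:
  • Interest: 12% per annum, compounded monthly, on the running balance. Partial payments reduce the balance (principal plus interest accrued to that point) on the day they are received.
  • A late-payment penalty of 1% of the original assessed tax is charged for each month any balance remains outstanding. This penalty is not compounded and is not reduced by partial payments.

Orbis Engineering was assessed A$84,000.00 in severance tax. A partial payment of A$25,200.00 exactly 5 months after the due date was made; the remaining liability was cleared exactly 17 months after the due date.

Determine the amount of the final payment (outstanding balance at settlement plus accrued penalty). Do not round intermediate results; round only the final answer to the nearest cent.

Monthly rate = 12% ÷ 12 = 1%
Balance at month 5: A$84,000.0000 × (1 + 0.01)^5 = A$88,284.8442…
After A$25,200.00 payment: A$88,284.8442… − A$25,200.00 = A$63,084.8442…
Balance at month 17: A$63,084.8442… × (1 + 0.01)^12 = A$71,085.5815…
Penalty: 17 × 1% × A$84,000.00 = A$14,280.00
Final settlement = outstanding balance + penalty = A$71,085.5815… + A$14,280.00 = A$85,365.58

A$85,365.58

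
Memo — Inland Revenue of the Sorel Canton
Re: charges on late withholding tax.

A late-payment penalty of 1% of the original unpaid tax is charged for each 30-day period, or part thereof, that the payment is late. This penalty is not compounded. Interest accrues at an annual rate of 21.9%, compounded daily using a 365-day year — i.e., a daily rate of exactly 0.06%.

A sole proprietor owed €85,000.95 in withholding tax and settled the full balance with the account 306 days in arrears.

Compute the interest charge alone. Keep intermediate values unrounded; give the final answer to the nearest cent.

€17,125.05

Interest: €85,000.95 × ((1 + 0.0006)^306 − 1) = €85,000.95 × 0.20146896… = €17,125.0531…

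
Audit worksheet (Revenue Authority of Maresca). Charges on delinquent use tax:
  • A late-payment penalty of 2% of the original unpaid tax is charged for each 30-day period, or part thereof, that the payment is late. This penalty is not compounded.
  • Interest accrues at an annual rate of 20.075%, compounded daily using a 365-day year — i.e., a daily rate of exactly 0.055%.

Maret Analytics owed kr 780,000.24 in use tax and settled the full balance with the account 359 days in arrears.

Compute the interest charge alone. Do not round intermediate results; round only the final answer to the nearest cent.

kr 170,216.35

Interest: kr 780,000.24 × ((1 + 0.00055)^359 − 1) = kr 780,000.24 × 0.21822602… = kr 170,216.3504…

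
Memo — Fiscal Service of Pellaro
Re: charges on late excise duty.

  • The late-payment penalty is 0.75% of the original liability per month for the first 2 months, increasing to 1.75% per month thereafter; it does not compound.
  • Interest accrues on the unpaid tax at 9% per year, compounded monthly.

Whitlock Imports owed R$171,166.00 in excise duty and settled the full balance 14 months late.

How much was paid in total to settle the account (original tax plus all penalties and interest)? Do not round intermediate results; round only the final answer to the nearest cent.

Penalty, months 1–2: 2 × 0.75% × R$171,166.00 = R$2,567.49
Penalty, months 3–14: 12 × 1.75% × R$171,166.00 = R$35,944.86
Interest (9%/yr ÷ 12 = 0.75%/month): R$171,166.00 × ((1 + 0.0075)^14 − 1) = R$18,875.4210…
Total = R$171,166.00 + R$38,512.3500 + R$18,875.4210… = R$228,553.77

R$228,553.77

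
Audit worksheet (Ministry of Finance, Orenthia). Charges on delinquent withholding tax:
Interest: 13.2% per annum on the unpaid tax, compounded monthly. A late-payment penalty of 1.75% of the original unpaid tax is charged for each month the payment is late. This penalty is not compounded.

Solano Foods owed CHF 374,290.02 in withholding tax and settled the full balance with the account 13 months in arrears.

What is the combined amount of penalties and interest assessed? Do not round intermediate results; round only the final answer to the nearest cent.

CHF 142,353.48

Late-payment penalty = 1.75% × CHF 374,290.02 × 13 mo = CHF 85,150.98…
Interest (13.2%/yr ÷ 12 = 1.1%/month): CHF 374,290.02 × ((1 + 0.011)^13 − 1) = CHF 57,202.4985…
Penalties + interest = CHF 85,150.9796… + CHF 57,202.4985… = CHF 142,353.48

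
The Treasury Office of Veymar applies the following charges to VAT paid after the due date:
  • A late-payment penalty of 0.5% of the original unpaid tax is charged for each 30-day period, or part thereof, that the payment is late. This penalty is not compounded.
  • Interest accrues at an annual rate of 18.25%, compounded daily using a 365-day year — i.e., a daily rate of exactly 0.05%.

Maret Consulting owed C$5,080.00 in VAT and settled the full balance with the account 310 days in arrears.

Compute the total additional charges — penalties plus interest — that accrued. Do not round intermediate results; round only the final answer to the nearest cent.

Penalty periods: ⌈310/30⌉ = 11; penalty = 11 × 0.5% × C$5,080.00 = C$279.40
Interest: C$5,080.00 × ((1 + 0.0005)^310 − 1) = C$5,080.00 × 0.16761273… = C$851.4727…
Penalties + interest = C$279.4000 + C$851.4727… = C$1,130.87

C$1,130.87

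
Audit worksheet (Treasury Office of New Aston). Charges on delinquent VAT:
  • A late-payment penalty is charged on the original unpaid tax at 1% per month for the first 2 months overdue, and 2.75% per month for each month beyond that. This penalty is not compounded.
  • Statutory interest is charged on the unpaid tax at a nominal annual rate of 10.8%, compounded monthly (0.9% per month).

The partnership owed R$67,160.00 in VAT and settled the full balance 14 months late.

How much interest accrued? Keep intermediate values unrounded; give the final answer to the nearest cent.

Interest: R$67,160.00 × ((1 + 0.009)^14 − 1) = R$67,160.00 × 0.1336430… = R$8,975.4668…

R$8,975.47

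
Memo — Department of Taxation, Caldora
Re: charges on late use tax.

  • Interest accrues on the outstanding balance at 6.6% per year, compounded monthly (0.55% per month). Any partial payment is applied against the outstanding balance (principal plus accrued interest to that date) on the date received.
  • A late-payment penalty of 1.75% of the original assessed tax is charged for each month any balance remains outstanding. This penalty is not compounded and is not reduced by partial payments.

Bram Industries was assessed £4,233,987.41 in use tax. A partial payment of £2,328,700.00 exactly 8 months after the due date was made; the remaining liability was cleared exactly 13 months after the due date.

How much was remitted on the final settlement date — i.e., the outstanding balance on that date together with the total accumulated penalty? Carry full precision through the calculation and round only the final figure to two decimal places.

£3,116,696.44

Balance at month 8: £4,233,987.4100 × (1 + 0.0055)^8 = £4,423,908.7638…
After £2,328,700.00 payment: £4,423,908.7638… − £2,328,700.00 = £2,095,208.7638…
Balance at month 13: £2,095,208.7638… × (1 + 0.0055)^5 = £2,153,464.3010…
Penalty: 13 × 1.75% × £4,233,987.41 = £963,232.14…
Final settlement = outstanding balance + penalty = £2,153,464.3010… + £963,232.14… = £3,116,696.44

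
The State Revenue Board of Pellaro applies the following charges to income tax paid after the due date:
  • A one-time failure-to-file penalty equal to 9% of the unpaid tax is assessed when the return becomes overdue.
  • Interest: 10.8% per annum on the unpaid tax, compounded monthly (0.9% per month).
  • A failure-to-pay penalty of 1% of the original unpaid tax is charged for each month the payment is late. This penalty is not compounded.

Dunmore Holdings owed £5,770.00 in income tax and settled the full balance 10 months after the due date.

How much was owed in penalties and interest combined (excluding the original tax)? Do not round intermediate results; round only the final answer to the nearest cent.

Failure-to-file penalty: 9% × £5,770.00 = £519.30
Failure-to-pay penalty = 1% × £5,770.00 × 10 mo = £577.00
Interest: £5,770.00 × ((1 + 0.009)^10 − 1) = £5,770.00 × 0.0937339… = £540.8444…
Penalties + interest = £1,096.3000 + £540.8444… = £1,637.14

£1,637.14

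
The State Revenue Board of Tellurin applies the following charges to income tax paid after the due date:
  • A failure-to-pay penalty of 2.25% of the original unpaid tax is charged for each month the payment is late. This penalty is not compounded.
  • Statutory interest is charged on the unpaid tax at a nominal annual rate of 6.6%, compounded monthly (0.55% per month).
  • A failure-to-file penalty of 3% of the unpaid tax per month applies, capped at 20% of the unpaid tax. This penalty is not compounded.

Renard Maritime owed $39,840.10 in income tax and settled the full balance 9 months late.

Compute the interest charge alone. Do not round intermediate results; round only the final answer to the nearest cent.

Interest: $39,840.10 × ((1 + 0.0055)^9 − 1) = $39,840.10 × 0.0506031… = $2,016.0322…

$2,016.03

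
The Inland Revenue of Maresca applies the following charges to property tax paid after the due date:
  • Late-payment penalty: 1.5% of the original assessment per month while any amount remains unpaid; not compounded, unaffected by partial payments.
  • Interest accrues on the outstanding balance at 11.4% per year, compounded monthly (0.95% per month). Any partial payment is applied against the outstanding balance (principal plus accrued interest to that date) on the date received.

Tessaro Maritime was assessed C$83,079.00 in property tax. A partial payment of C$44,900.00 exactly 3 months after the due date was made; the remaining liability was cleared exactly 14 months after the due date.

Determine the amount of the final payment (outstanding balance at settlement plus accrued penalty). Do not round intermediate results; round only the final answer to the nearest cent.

Balance at month 3: C$83,079.0000 × (1 + 0.0095)^3 = C$85,469.3164…
After C$44,900.00 payment: C$85,469.3164… − C$44,900.00 = C$40,569.3164…
Balance at month 14: C$40,569.3164… × (1 + 0.0095)^11 = C$45,016.0356…
Penalty: 14 × 1.5% × C$83,079.00 = C$17,446.59
Final settlement = outstanding balance + penalty = C$45,016.0356… + C$17,446.59 = C$62,462.63

C$62,462.63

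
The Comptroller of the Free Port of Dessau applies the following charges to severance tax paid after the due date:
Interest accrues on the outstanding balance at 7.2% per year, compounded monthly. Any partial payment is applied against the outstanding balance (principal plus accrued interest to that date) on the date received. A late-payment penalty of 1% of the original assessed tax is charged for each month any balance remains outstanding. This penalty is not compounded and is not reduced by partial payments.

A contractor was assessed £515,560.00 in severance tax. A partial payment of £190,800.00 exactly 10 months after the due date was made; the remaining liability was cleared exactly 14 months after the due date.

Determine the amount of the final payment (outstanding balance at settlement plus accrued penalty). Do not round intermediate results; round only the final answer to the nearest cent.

£437,355.05

Monthly rate = 7.2% ÷ 12 = 0.6%
Balance at month 10: £515,560.0000 × (1 + 0.006)^10 = £547,342.3118…
After £190,800.00 payment: £547,342.3118… − £190,800.00 = £356,542.3118…
Balance at month 14: £356,542.3118… × (1 + 0.006)^4 = £365,176.6490…
Penalty: 14 × 1% × £515,560.00 = £72,178.40
Final settlement = outstanding balance + penalty = £365,176.6490… + £72,178.40 = £437,355.05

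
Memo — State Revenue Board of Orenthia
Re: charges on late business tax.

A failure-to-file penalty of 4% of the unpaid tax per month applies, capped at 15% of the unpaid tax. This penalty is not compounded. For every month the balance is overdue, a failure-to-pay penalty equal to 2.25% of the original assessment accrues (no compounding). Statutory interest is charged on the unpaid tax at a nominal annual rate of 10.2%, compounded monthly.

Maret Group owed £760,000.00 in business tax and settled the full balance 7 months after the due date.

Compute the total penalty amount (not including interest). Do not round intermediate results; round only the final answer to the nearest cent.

£233,700.00

Failure-to-file: 7 × 4% × £760,000.00 = £212,800.00, capped at 15% × £760,000.00 = £114,000.00
Failure-to-pay penalty: 7 × 2.25% × £760,000.00 = £119,700.00
Total penalty = £114,000.00 + £119,700.00 = £233,700.00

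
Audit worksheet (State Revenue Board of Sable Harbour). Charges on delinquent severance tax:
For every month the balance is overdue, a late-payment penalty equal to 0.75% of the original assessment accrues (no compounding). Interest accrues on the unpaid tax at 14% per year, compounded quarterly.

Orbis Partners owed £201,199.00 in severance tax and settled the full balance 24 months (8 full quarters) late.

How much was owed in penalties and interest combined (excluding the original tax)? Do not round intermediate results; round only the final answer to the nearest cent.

£99,957.48

Late-payment penalty: 24 × 0.75% × £201,199.00 = £36,215.82
Interest (14%/yr ÷ 4 = 3.5%/quarter): £201,199.00 × ((1 + 0.035)^8 − 1) = £63,741.6614…
Penalties + interest = £36,215.8200 + £63,741.6614… = £99,957.48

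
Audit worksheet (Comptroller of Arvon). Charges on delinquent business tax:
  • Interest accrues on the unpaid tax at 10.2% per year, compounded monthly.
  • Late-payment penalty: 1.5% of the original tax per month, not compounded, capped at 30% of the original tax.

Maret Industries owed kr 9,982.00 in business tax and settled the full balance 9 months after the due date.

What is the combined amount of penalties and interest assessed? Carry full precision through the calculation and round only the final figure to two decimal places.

kr 2,137.68

Penalty: 9 × 1.5% × kr 9,982.00 = kr 1,347.57 (below the 30% cap of kr 2,994.60)
Interest (10.2%/yr ÷ 12 = 0.85%/month): kr 9,982.00 × ((1 + 0.0085)^9 − 1) = kr 790.1077…
Penalties + interest = kr 1,347.5700 + kr 790.1077… = kr 2,137.68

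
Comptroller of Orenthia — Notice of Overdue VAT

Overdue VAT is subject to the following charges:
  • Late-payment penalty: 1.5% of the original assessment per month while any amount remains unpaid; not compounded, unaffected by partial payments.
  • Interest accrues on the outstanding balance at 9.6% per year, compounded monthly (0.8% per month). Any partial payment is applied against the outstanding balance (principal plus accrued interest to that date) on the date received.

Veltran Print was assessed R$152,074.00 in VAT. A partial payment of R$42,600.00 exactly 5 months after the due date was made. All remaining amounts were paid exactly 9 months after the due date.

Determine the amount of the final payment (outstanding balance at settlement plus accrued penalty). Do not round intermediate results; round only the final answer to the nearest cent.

Balance at month 5: R$152,074.0000 × (1 + 0.008)^5 = R$158,255.0691…
After R$42,600.00 payment: R$158,255.0691… − R$42,600.00 = R$115,655.0691…
Balance at month 9: R$115,655.0691… × (1 + 0.008)^4 = R$119,400.6802…
Penalty: 9 × 1.5% × R$152,074.00 = R$20,529.99
Final settlement = outstanding balance + penalty = R$119,400.6802… + R$20,529.99 = R$139,930.67

R$139,930.67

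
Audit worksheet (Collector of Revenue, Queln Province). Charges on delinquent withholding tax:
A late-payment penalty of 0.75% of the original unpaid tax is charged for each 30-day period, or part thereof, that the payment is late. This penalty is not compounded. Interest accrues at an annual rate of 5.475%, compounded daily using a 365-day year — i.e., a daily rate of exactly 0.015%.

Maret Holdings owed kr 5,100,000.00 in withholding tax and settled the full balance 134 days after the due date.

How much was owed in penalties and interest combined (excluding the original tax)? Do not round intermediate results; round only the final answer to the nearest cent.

kr 294,789.32

Penalty periods: ⌈134/30⌉ = 5; penalty = 5 × 0.75% × kr 5,100,000.00 = kr 191,250.00
Interest: kr 5,100,000.00 × ((1 + 0.00015)^134 − 1) = kr 5,100,000.00 × 0.02030183… = kr 103,539.3193…
Penalties + interest = kr 191,250.0000 + kr 103,539.3193… = kr 294,789.32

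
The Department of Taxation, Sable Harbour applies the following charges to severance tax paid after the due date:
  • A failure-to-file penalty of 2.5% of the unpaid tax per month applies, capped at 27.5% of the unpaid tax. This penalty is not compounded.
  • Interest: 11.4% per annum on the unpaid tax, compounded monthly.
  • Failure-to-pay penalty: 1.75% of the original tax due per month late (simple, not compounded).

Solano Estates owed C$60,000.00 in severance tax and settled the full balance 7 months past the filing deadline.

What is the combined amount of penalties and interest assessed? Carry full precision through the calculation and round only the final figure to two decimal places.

C$21,955.53

Failure-to-file: 7 × 2.5% × C$60,000.00 = C$10,500.00 (under the 27.5% cap)
Failure-to-pay penalty: 7 × 1.75% × C$60,000.00 = C$7,350.00
Interest (11.4%/yr ÷ 12 = 0.95%/month): C$60,000.00 × ((1 + 0.0095)^7 − 1) = C$4,105.5327…
Penalties + interest = C$17,850.0000 + C$4,105.5327… = C$21,955.53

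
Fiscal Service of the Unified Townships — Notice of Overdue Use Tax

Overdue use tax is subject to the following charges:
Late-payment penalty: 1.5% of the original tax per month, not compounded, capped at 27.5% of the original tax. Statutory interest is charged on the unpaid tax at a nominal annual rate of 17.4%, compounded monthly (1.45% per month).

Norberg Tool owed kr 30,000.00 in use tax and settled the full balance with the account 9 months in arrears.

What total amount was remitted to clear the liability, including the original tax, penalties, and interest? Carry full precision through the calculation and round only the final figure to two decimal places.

Penalty: 9 × 1.5% × kr 30,000.00 = kr 4,050.00 (below the 27.5% cap of kr 8,250.00)
Interest: kr 30,000.00 × ((1 + 0.0145)^9 − 1) = kr 30,000.00 × 0.1383307… = kr 4,149.9221…
Total = kr 30,000.00 + kr 4,050.0000 + kr 4,149.9221… = kr 38,199.92

kr 38,199.92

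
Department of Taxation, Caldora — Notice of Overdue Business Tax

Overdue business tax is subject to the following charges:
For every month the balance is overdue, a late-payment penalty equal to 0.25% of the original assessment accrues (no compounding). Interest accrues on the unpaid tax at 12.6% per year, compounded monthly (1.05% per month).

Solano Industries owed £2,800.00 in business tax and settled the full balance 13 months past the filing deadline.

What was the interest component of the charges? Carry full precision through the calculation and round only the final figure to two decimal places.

Interest: £2,800.00 × ((1 + 0.0105)^13 − 1) = £2,800.00 × 0.1454394… = £407.2304…

£407.23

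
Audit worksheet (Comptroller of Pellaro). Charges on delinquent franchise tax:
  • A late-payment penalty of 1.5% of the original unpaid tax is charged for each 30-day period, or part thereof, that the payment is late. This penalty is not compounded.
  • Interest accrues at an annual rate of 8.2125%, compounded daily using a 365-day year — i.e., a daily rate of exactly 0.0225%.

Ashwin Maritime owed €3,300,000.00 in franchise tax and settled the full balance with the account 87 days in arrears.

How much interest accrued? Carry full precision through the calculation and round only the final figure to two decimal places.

Interest: €3,300,000.00 × ((1 + 0.000225)^87 − 1) = €3,300,000.00 × 0.01976560… = €65,226.4840…

€65,226.48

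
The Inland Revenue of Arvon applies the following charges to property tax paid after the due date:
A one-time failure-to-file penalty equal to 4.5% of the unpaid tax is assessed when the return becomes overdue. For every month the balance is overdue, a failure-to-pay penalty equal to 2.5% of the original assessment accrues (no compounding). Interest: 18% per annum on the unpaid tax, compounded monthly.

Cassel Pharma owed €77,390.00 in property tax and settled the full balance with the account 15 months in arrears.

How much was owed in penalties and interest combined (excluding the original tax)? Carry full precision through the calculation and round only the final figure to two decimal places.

Failure-to-file penalty: 4.5% × €77,390.00 = €3,482.55
Failure-to-pay penalty = 2.5% × €77,390.00 × 15 mo = €29,021.25
Interest (18%/yr ÷ 12 = 1.5%/month): €77,390.00 × ((1 + 0.015)^15 − 1) = €19,365.4596…
Penalties + interest = €32,503.8000 + €19,365.4596… = €51,869.26

€51,869.26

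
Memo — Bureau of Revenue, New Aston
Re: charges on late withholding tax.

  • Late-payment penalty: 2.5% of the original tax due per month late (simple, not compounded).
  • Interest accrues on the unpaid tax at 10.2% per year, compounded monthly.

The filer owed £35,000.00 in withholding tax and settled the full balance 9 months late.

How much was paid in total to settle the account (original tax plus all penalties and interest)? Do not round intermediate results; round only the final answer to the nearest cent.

£45,645.36

Late-payment penalty: 9 × 2.5% × £35,000.00 = £7,875.00
Interest (10.2%/yr ÷ 12 = 0.85%/month): £35,000.00 × ((1 + 0.0085)^9 − 1) = £2,770.3637…
Total = £35,000.00 + £7,875.0000 + £2,770.3637… = £45,645.36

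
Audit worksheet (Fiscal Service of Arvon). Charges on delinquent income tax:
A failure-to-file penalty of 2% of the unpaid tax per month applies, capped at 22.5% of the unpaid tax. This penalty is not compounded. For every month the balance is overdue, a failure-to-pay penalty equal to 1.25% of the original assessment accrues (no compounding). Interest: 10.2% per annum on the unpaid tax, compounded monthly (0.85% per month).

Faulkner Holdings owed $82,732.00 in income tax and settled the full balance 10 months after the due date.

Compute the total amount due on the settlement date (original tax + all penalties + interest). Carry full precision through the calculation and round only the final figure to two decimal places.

$116,927.29

Failure-to-file: 10 × 2% × $82,732.00 = $16,546.40 (under the 22.5% cap)
Failure-to-pay penalty = 1.25% × $82,732.00 × 10 mo = $10,341.50
Interest: $82,732.00 × ((1 + 0.0085)^10 − 1) = $82,732.00 × 0.0883261… = $7,307.3910…
Total = $82,732.00 + $26,887.9000 + $7,307.3910… = $116,927.29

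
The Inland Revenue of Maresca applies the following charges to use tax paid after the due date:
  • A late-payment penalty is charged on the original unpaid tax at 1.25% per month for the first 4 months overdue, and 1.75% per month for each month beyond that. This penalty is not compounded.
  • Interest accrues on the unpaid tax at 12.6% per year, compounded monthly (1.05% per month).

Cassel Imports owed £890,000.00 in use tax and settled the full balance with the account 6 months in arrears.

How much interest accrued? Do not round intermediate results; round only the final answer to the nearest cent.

£57,562.61

Interest: £890,000.00 × ((1 + 0.0105)^6 − 1) = £890,000.00 × 0.0646771… = £57,562.6062…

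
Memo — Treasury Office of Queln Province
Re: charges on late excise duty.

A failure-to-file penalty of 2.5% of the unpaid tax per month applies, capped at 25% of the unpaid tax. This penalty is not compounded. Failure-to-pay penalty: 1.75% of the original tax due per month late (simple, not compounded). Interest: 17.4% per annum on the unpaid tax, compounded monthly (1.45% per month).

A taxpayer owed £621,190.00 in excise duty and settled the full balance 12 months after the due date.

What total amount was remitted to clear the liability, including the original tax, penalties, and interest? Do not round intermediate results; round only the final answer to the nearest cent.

Failure-to-file: 12 × 2.5% × £621,190.00 = £186,357.00, capped at 25% × £621,190.00 = £155,297.50
Failure-to-pay penalty = 1.75% × £621,190.00 × 12 mo = £130,449.90
Interest: £621,190.00 × ((1 + 0.0145)^12 − 1) = £621,190.00 × 0.1885696… = £117,137.5469…
Total = £621,190.00 + £285,747.4000 + £117,137.5469… = £1,024,074.95

£1,024,074.95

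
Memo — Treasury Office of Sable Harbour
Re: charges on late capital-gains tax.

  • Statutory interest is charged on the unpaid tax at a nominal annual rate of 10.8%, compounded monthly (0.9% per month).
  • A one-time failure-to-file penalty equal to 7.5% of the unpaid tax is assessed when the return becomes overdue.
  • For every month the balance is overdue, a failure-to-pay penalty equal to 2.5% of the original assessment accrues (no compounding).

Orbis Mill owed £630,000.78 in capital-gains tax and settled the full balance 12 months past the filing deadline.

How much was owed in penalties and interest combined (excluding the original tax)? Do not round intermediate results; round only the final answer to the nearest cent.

£307,761.48

Failure-to-file penalty: 7.5% × £630,000.78 = £47,250.06…
Failure-to-pay penalty = 2.5% × £630,000.78 × 12 mo = £189,000.23…
Interest: £630,000.78 × ((1 + 0.009)^12 − 1) = £630,000.78 × 0.1135097… = £71,511.1838…
Penalties + interest = £236,250.2925 + £71,511.1838… = £307,761.48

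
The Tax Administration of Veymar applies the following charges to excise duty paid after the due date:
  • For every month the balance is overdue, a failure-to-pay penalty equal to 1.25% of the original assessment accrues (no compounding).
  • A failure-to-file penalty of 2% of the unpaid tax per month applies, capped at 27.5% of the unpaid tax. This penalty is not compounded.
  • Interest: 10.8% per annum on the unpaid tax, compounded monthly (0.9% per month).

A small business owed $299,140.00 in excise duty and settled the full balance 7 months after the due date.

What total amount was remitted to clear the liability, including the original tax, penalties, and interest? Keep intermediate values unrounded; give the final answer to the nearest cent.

$386,556.71

Failure-to-file: 7 × 2% × $299,140.00 = $41,879.60 (under the 27.5% cap)
Failure-to-pay penalty = 1.25% × $299,140.00 × 7 mo = $26,174.75
Interest: $299,140.00 × ((1 + 0.009)^7 − 1) = $299,140.00 × 0.0647267… = $19,362.3588…
Total = $299,140.00 + $68,054.3500 + $19,362.3588… = $386,556.71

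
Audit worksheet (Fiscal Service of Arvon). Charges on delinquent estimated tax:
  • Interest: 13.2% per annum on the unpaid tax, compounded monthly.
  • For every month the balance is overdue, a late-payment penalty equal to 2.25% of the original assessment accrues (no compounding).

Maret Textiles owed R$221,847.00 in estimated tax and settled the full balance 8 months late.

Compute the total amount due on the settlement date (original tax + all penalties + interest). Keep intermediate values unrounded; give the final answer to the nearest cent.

Late-payment penalty: 8 × 2.25% × R$221,847.00 = R$39,932.46
Interest (13.2%/yr ÷ 12 = 1.1%/month): R$221,847.00 × ((1 + 0.011)^8 − 1) = R$20,290.9186…
Total = R$221,847.00 + R$39,932.4600 + R$20,290.9186… = R$282,070.38

R$282,070.38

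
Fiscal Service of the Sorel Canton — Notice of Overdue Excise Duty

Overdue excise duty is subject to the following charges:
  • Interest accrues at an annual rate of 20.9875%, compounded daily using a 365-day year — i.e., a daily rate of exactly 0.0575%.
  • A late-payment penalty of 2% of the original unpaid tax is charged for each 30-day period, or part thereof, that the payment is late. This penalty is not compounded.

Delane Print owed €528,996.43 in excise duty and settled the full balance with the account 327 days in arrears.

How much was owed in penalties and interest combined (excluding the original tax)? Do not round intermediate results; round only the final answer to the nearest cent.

€225,774.87

Penalty periods: ⌈327/30⌉ = 11; penalty = 11 × 2% × €528,996.43 = €116,379.21…
Interest: €528,996.43 × ((1 + 0.000575)^327 − 1) = €528,996.43 × 0.20679847… = €109,395.6543…
Penalties + interest = €116,379.2146 + €109,395.6543… = €225,774.87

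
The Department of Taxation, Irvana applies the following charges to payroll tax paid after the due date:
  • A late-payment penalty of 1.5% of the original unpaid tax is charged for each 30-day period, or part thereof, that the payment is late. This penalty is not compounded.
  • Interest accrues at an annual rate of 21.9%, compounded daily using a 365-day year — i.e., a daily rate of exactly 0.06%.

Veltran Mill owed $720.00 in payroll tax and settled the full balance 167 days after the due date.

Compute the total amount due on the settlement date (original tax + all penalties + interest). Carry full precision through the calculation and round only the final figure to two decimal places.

$860.66

Penalty periods: ⌈167/30⌉ = 6; penalty = 6 × 1.5% × $720.00 = $64.80
Interest: $720.00 × ((1 + 0.0006)^167 − 1) = $720.00 × 0.10535876… = $75.8583…
Total = $720.00 + $64.8000 + $75.8583… = $860.66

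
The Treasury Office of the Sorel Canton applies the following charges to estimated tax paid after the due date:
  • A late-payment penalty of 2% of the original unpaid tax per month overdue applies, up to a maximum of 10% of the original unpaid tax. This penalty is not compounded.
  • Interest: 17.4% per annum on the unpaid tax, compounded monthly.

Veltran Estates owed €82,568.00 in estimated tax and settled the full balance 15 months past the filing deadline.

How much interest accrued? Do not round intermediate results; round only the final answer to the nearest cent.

Interest (17.4%/yr ÷ 12 = 1.45%/month): €82,568.00 × ((1 + 0.0145)^15 − 1) = €19,901.0089…

€19,901.01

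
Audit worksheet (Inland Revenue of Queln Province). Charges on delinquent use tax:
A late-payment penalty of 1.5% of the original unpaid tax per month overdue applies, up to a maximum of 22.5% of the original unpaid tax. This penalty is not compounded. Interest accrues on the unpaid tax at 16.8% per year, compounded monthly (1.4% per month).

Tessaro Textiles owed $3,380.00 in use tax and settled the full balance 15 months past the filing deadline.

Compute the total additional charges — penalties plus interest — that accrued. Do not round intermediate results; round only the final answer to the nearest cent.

$1,544.26

Penalty (uncapped): 15 × 1.5% × $3,380.00 = $760.50; cap = 22.5% × $3,380.00 = $760.50 → penalty = $760.50
Interest: $3,380.00 × ((1 + 0.014)^15 − 1) = $3,380.00 × 0.2318826… = $783.7632…
Penalties + interest = $760.5000 + $783.7632… = $1,544.26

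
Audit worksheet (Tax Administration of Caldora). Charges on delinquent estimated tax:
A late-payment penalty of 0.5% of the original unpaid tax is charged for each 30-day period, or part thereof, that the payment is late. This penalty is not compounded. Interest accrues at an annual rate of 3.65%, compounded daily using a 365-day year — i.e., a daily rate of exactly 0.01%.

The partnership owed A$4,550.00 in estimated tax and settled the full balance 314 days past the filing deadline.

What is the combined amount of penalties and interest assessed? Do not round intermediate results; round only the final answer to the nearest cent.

Penalty periods: ⌈314/30⌉ = 11; penalty = 11 × 0.5% × A$4,550.00 = A$250.25
Interest: A$4,550.00 × ((1 + 0.0001)^314 − 1) = A$4,550.00 × 0.03189656… = A$145.1294…
Penalties + interest = A$250.2500 + A$145.1294… = A$395.38

A$395.38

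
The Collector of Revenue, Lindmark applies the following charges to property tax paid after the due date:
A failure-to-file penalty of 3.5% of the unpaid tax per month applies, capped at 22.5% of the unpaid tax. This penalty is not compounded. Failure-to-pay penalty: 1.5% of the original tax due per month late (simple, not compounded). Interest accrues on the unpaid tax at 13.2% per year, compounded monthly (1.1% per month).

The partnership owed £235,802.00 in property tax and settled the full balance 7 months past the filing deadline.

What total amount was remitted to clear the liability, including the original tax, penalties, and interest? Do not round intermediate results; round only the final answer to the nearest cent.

Failure-to-file: 7 × 3.5% × £235,802.00 = £57,771.49, capped at 22.5% × £235,802.00 = £53,055.45
Failure-to-pay penalty = 1.5% × £235,802.00 × 7 mo = £24,759.21
Interest: £235,802.00 × ((1 + 0.011)^7 − 1) = £235,802.00 × 0.0795881… = £18,767.0334…
Total = £235,802.00 + £77,814.6600 + £18,767.0334… = £332,383.69

£332,383.69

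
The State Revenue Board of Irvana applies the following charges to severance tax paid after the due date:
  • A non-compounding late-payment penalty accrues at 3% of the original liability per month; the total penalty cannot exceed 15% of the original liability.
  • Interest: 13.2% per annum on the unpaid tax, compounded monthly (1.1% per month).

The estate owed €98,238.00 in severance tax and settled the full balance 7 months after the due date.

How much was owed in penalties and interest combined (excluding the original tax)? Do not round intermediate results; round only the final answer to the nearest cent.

€22,554.28

Penalty (uncapped): 7 × 3% × €98,238.00 = €20,629.98; cap = 15% × €98,238.00 = €14,735.70 → penalty = €14,735.70
Interest: €98,238.00 × ((1 + 0.011)^7 − 1) = €98,238.00 × 0.0795881… = €7,818.5758…
Penalties + interest = €14,735.7000 + €7,818.5758… = €22,554.28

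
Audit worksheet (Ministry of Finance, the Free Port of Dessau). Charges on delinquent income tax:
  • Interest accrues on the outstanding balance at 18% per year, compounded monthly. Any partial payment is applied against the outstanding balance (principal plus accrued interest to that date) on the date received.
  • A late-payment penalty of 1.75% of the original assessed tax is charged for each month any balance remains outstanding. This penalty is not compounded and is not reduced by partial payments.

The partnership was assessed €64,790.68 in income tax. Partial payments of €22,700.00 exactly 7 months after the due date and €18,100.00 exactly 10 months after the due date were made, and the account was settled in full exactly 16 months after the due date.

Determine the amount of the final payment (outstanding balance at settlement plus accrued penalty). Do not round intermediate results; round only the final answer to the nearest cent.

Monthly rate = 18% ÷ 12 = 1.5%
Balance at month 7: €64,790.6800 × (1 + 0.015)^7 = €71,907.6066…
After €22,700.00 payment: €71,907.6066… − €22,700.00 = €49,207.6066…
Balance at month 10: €49,207.6066… × (1 + 0.015)^3 = €51,455.3301…
After €18,100.00 payment: €51,455.3301… − €18,100.00 = €33,355.3301…
Balance at month 16: €33,355.3301… × (1 + 0.015)^6 = €36,472.1610…
Penalty: 16 × 1.75% × €64,790.68 = €18,141.39…
Final settlement = outstanding balance + penalty = €36,472.1610… + €18,141.39… = €54,613.55

€54,613.55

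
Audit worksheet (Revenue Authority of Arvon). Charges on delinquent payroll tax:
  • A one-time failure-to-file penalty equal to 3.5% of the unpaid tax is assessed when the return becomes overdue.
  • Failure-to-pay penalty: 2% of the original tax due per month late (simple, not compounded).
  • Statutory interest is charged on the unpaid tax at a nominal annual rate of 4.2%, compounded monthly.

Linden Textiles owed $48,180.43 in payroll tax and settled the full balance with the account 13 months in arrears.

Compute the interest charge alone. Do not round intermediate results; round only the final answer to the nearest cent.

Interest (4.2%/yr ÷ 12 = 0.35%/month): $48,180.43 × ((1 + 0.0035)^13 − 1) = $2,238.8420…

$2,238.84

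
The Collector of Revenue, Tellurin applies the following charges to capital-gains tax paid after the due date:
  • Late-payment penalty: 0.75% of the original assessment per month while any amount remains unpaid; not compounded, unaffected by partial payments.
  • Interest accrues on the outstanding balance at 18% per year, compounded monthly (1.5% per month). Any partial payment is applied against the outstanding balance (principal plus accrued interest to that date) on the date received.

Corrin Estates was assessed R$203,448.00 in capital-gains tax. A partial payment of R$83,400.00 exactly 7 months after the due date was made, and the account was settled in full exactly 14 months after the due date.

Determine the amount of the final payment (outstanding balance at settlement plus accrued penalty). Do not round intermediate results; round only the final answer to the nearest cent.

R$179,399.21

Balance at month 7: R$203,448.0000 × (1 + 0.015)^7 = R$225,795.7278…
After R$83,400.00 payment: R$225,795.7278… − R$83,400.00 = R$142,395.7278…
Balance at month 14: R$142,395.7278… × (1 + 0.015)^7 = R$158,037.1742…
Penalty: 14 × 0.75% × R$203,448.00 = R$21,362.04
Final settlement = outstanding balance + penalty = R$158,037.1742… + R$21,362.04 = R$179,399.21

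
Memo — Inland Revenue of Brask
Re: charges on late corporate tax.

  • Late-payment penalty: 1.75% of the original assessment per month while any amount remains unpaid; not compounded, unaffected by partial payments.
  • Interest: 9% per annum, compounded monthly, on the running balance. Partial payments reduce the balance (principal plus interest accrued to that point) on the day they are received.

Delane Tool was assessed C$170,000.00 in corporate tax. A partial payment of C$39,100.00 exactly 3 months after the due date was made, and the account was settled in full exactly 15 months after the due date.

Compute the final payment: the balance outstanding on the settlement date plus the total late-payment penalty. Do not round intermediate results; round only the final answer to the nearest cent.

C$192,019.59

Monthly rate = 9% ÷ 12 = 0.75%
Balance at month 3: C$170,000.0000 × (1 + 0.0075)^3 = C$173,853.7592…
After C$39,100.00 payment: C$173,853.7592… − C$39,100.00 = C$134,753.7592…
Balance at month 15: C$134,753.7592… × (1 + 0.0075)^12 = C$147,394.5913…
Penalty: 15 × 1.75% × C$170,000.00 = C$44,625.00
Final settlement = outstanding balance + penalty = C$147,394.5913… + C$44,625.00 = C$192,019.59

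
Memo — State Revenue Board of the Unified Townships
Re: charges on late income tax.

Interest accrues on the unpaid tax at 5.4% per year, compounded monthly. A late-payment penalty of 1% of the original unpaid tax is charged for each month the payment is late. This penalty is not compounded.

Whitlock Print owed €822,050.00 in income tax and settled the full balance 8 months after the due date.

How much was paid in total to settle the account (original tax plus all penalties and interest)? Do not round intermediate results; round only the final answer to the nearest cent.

Late-payment penalty: 8 × 1% × €822,050.00 = €65,764.00
Interest (5.4%/yr ÷ 12 = 0.45%/month): €822,050.00 × ((1 + 0.0045)^8 − 1) = €30,064.1210…
Total = €822,050.00 + €65,764.0000 + €30,064.1210… = €917,878.12

€917,878.12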